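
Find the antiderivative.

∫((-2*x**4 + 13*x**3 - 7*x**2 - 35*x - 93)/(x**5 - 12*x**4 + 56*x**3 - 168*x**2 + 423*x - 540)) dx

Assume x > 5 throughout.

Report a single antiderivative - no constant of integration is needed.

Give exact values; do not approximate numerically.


Answer: -log(x - 5) + log(x - 4) - 2*log(x - 3) - 4*atan(x/3)/3.


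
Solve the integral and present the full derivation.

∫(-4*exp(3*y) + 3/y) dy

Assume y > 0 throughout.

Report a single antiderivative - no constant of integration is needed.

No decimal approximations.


Step 1. Rewrite: now ∫(3/y) dy + ∫(-4*exp(3*y)) dy.
Step 2. Evaluate the standard form [assuming y > 0]: now 3*log(y) + ∫(-4*exp(3*y)) dy.
Step 3. Evaluate the standard form: now -4*exp(3*y)/3 + 3*log(y).
Answer: -4*exp(3*y)/3 + 3*log(y).


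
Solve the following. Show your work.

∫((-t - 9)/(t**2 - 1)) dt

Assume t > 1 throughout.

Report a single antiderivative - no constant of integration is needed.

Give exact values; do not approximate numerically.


Step 1. Decompose ∫((-t - 9)/(t**2 - 1)) dt by partial fractions, (-t - 9)/(t**2 - 1) = 4/(t + 1) - 5/(t - 1): now ∫(-5/(t - 1)) dt + ∫(4/(t + 1)) dt.
Step 2. Evaluate the standard form [assuming t > 1]: now -5*log(t - 1) + ∫(4/(t + 1)) dt.
Step 3. Evaluate the standard form [assuming t > -1]: now -5*log(t - 1) + 4*log(t + 1).
Answer: -5*log(t - 1) + 4*log(t + 1).


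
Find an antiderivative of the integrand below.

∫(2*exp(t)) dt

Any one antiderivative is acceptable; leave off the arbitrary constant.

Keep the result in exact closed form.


Answer: 2*exp(t).


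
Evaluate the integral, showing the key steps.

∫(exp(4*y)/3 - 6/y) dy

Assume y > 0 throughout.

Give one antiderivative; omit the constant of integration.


Step 1. Rewrite: now ∫(-6/y) dy + ∫(exp(4*y)/3) dy.
Step 2. Evaluate the standard form [assuming y > 0]: now -6*log(y) + ∫(exp(4*y)/3) dy.
Step 3. Evaluate the standard form: now exp(4*y)/12 - 6*log(y).
Answer: exp(4*y)/12 - 6*log(y).


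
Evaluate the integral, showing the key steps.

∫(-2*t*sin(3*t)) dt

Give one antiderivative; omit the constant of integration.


Step 1. Integrate ∫(-2*t*sin(3*t)) dt by parts with u = t, dv = (-2*sin(3*t)) dt, so v = 2*cos(3*t)/3: now 2*t*cos(3*t)/3 + ∫(-2*cos(3*t)/3) dt.
Step 2. Evaluate the standard form: now 2*t*cos(3*t)/3 - 2*sin(3*t)/9.
Answer: 2*t*cos(3*t)/3 - 2*sin(3*t)/9.


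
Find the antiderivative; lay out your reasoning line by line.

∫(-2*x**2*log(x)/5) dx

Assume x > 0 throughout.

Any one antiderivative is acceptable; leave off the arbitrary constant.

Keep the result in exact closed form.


Step 1. Integrate ∫(-2*x**2*log(x)/5) dx by parts with u = log(x), dv = (-2*x**2/5) dx, so v = -2*x**3/15 [assuming x > 0]: now -2*x**3*log(x)/15 + ∫(2*x**2/15) dx.
Step 2. Evaluate the standard form: now -2*x**3*log(x)/15 + 2*x**3/45.
Answer: -2*x**3*log(x)/15 + 2*x**3/45.


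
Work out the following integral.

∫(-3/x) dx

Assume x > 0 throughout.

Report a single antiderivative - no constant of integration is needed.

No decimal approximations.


Answer: -3*log(x).


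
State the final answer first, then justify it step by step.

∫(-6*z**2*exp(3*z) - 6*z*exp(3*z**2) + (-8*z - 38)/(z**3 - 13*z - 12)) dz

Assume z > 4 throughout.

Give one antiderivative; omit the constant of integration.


The answer is -2*z**2*exp(3*z) + 4*z*exp(3*z)/3 - 4*exp(3*z)/9 - exp(3*z**2) - 2*log(z - 4) + 3*log(z + 1) - log(z + 3).
Step 1. Rewrite: now ∫(-6*z*exp(3*z**2)) dz + ∫(-6*z**2*exp(3*z)) dz + ∫((-8*z - 38)/(z**3 - 13*z - 12)) dz.
Step 2. Integrate ∫(-6*z**2*exp(3*z)) dz by parts with u = z**2, dv = (-6*exp(3*z)) dz, so v = -2*exp(3*z): now -2*z**2*exp(3*z) + ∫(4*z*exp(3*z)) dz + ∫(-6*z*exp(3*z**2)) dz + ∫((-8*z - 38)/(z**3 - 13*z - 12)) dz.
Step 3. Integrate ∫(4*z*exp(3*z)) dz by parts with u = z, dv = (4*exp(3*z)) dz, so v = 4*exp(3*z)/3: now -2*z**2*exp(3*z) + 4*z*exp(3*z)/3 + ∫(-6*z*exp(3*z**2)) dz + ∫((-8*z - 38)/(z**3 - 13*z - 12)) dz + ∫(-4*exp(3*z)/3) dz.
Step 4. Evaluate the standard form: now -2*z**2*exp(3*z) + 4*z*exp(3*z)/3 - 4*exp(3*z)/9 + ∫(-6*z*exp(3*z**2)) dz + ∫((-8*z - 38)/(z**3 - 13*z - 12)) dz.
Step 5. Decompose ∫((-8*z - 38)/(z**3 - 13*z - 12)) dz by partial fractions, (-8*z - 38)/(z**3 - 13*z - 12) = -1/(z + 3) + 3/(z + 1) - 2/(z - 4): now -2*z**2*exp(3*z) + 4*z*exp(3*z)/3 - 4*exp(3*z)/9 + ∫(-6*z*exp(3*z**2)) dz + ∫(-2/(z - 4)) dz + ∫(3/(z + 1)) dz + ∫(-1/(z + 3)) dz.
Step 6. Evaluate the standard form [assuming z > -3]: now -2*z**2*exp(3*z) + 4*z*exp(3*z)/3 - 4*exp(3*z)/9 - log(z + 3) + ∫(-6*z*exp(3*z**2)) dz + ∫(-2/(z - 4)) dz + ∫(3/(z + 1)) dz.
Step 7. Evaluate the standard form [assuming z > 4]: now -2*z**2*exp(3*z) + 4*z*exp(3*z)/3 - 4*exp(3*z)/9 - 2*log(z - 4) - log(z + 3) + ∫(-6*z*exp(3*z**2)) dz + ∫(3/(z + 1)) dz.
Step 8. Evaluate the standard form [assuming z > -1]: now -2*z**2*exp(3*z) + 4*z*exp(3*z)/3 - 4*exp(3*z)/9 - 2*log(z - 4) + 3*log(z + 1) - log(z + 3) + ∫(-6*z*exp(3*z**2)) dz.
Step 9. Substitute u = z**2, turning ∫(-6*z*exp(3*z**2)) dz into ∫(-3*exp(3*u)) du: now -2*z**2*exp(3*z) + 4*z*exp(3*z)/3 - 4*exp(3*z)/9 - 2*log(z - 4) + 3*log(z + 1) - log(z + 3) + ∫(-3*exp(3*u)) du.
Step 10. Evaluate the standard form: now -2*z**2*exp(3*z) + 4*z*exp(3*z)/3 - exp(3*u) - 4*exp(3*z)/9 - 2*log(z - 4) + 3*log(z + 1) - log(z + 3).
Step 11. Substitute back u = z**2: now -2*z**2*exp(3*z) + 4*z*exp(3*z)/3 - 4*exp(3*z)/9 - exp(3*z**2) - 2*log(z - 4) + 3*log(z + 1) - log(z + 3).
Answer: -2*z**2*exp(3*z) + 4*z*exp(3*z)/3 - 4*exp(3*z)/9 - exp(3*z**2) - 2*log(z - 4) + 3*log(z + 1) - log(z + 3).


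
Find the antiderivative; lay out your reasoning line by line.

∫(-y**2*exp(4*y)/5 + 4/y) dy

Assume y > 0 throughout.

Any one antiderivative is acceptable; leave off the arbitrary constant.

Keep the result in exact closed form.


Step 1. Rewrite: now ∫(4/y) dy + ∫(-y**2*exp(4*y)/5) dy.
Step 2. Integrate ∫(-y**2*exp(4*y)/5) dy by parts with u = y**2, dv = (-exp(4*y)/5) dy, so v = -exp(4*y)/20: now -y**2*exp(4*y)/20 + ∫(4/y) dy + ∫(y*exp(4*y)/10) dy.
Step 3. Integrate ∫(y*exp(4*y)/10) dy by parts with u = y, dv = (exp(4*y)/10) dy, so v = exp(4*y)/40: now -y**2*exp(4*y)/20 + y*exp(4*y)/40 + ∫(4/y) dy + ∫(-exp(4*y)/40) dy.
Step 4. Evaluate the standard form: now -y**2*exp(4*y)/20 + y*exp(4*y)/40 - exp(4*y)/160 + ∫(4/y) dy.
Step 5. Evaluate the standard form [assuming y > 0]: now -y**2*exp(4*y)/20 + y*exp(4*y)/40 - exp(4*y)/160 + 4*log(y).
Answer: -y**2*exp(4*y)/20 + y*exp(4*y)/40 - exp(4*y)/160 + 4*log(y).


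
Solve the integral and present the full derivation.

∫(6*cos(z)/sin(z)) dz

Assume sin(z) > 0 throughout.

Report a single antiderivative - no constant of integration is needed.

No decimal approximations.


Step 1. Substitute u = sin(z), turning ∫(6*cos(z)/sin(z)) dz into ∫(6/u) du: now ∫(6/u) du.
Step 2. Evaluate the standard form [assuming u > 0]: now 6*log(u).
Step 3. Substitute back u = sin(z): now 6*log(sin(z)).
Answer: 6*log(sin(z)).


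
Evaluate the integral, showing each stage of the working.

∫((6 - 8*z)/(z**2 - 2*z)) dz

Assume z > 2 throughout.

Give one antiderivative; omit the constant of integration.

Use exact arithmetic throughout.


Step 1. Decompose ∫((6 - 8*z)/(z**2 - 2*z)) dz by partial fractions, (6 - 8*z)/(z**2 - 2*z) = -5/(z - 2) - 3/z: now ∫(-3/z) dz + ∫(-5/(z - 2)) dz.
Step 2. Evaluate the standard form [assuming z > 2]: now -5*log(z - 2) + ∫(-3/z) dz.
Step 3. Evaluate the standard form [assuming z > 0]: now -3*log(z) - 5*log(z - 2).
Answer: -3*log(z) - 5*log(z - 2).


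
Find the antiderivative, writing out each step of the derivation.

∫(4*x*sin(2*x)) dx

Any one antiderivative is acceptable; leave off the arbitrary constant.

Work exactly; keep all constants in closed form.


Step 1. Integrate ∫(4*x*sin(2*x)) dx by parts with u = x, dv = (4*sin(2*x)) dx, so v = -2*cos(2*x): now -2*x*cos(2*x) + ∫(2*cos(2*x)) dx.
Step 2. Evaluate the standard form: now -2*x*cos(2*x) + sin(2*x).
Answer: -2*x*cos(2*x) + sin(2*x).


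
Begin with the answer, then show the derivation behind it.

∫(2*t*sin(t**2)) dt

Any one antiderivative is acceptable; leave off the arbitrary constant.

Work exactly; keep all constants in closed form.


The answer is -cos(t**2).
Step 1. Substitute u = t**2, turning ∫(2*t*sin(t**2)) dt into ∫(sin(u)) du: now ∫(sin(u)) du.
Step 2. Evaluate the standard form: now -cos(u).
Step 3. Substitute back u = t**2: now -cos(t**2).
Answer: -cos(t**2).


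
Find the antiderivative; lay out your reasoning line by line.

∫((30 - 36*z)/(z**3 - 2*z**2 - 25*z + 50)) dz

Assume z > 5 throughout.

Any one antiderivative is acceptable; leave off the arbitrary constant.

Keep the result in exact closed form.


Step 1. Decompose ∫((30 - 36*z)/(z**3 - 2*z**2 - 25*z + 50)) dz by partial fractions, (30 - 36*z)/(z**3 - 2*z**2 - 25*z + 50) = 3/(z + 5) + 2/(z - 2) - 5/(z - 5): now ∫(-5/(z - 5)) dz + ∫(2/(z - 2)) dz + ∫(3/(z + 5)) dz.
Step 2. Evaluate the standard form [assuming z > 2]: now 2*log(z - 2) + ∫(-5/(z - 5)) dz + ∫(3/(z + 5)) dz.
Step 3. Evaluate the standard form [assuming z > 5]: now -5*log(z - 5) + 2*log(z - 2) + ∫(3/(z + 5)) dz.
Step 4. Evaluate the standard form [assuming z > -5]: now -5*log(z - 5) + 2*log(z - 2) + 3*log(z + 5).
Answer: -5*log(z - 5) + 2*log(z - 2) + 3*log(z + 5).


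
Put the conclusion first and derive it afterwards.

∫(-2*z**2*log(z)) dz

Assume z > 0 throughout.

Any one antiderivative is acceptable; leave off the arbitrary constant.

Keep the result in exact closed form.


The answer is -2*z**3*log(z)/3 + 2*z**3/9.
Step 1. Integrate ∫(-2*z**2*log(z)) dz by parts with u = log(z), dv = (-2*z**2) dz, so v = -2*z**3/3 [assuming z > 0]: now -2*z**3*log(z)/3 + ∫(2*z**2/3) dz.
Step 2. Evaluate the standard form: now -2*z**3*log(z)/3 + 2*z**3/9.
Answer: -2*z**3*log(z)/3 + 2*z**3/9.


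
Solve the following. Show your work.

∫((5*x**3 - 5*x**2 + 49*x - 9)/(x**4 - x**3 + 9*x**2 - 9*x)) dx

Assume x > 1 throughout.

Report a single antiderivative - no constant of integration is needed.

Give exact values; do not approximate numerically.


Step 1. Decompose ∫((5*x**3 - 5*x**2 + 49*x - 9)/(x**4 - x**3 + 9*x**2 - 9*x)) dx by partial fractions, (5*x**3 - 5*x**2 + 49*x - 9)/(x**4 - x**3 + 9*x**2 - 9*x) = -4/(x**2 + 9) + 4/(x - 1) + 1/x: now ∫(1/x) dx + ∫(4/(x - 1)) dx + ∫(-4/(x**2 + 9)) dx.
Step 2. Evaluate the standard form [assuming x > 0]: now log(x) + ∫(4/(x - 1)) dx + ∫(-4/(x**2 + 9)) dx.
Step 3. Evaluate the standard form [assuming x > 1]: now log(x) + 4*log(x - 1) + ∫(-4/(x**2 + 9)) dx.
Step 4. Evaluate the standard form: now log(x) + 4*log(x - 1) - 4*atan(x/3)/3.
Answer: log(x) + 4*log(x - 1) - 4*atan(x/3)/3.


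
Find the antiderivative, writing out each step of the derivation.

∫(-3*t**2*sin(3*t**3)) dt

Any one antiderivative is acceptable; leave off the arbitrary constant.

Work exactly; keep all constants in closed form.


Step 1. Substitute u = t**3, turning ∫(-3*t**2*sin(3*t**3)) dt into ∫(-sin(3*u)) du: now ∫(-sin(3*u)) du.
Step 2. Evaluate the standard form: now cos(3*u)/3.
Step 3. Substitute back u = t**3: now cos(3*t**3)/3.
Answer: cos(3*t**3)/3.


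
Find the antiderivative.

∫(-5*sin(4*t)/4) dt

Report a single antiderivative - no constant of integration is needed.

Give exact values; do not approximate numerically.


Answer: 5*cos(4*t)/16.


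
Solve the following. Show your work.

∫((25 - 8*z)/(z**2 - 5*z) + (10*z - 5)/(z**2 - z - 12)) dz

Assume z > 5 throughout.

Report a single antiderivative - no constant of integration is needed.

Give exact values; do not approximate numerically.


Step 1. Rewrite: now ∫((25 - 8*z)/(z**2 - 5*z)) dz + ∫((10*z - 5)/(z**2 - z - 12)) dz.
Step 2. Decompose ∫((25 - 8*z)/(z**2 - 5*z)) dz by partial fractions, (25 - 8*z)/(z**2 - 5*z) = -3/(z - 5) - 5/z: now ∫(-5/z) dz + ∫((10*z - 5)/(z**2 - z - 12)) dz + ∫(-3/(z - 5)) dz.
Step 3. Evaluate the standard form [assuming z > 5]: now -3*log(z - 5) + ∫(-5/z) dz + ∫((10*z - 5)/(z**2 - z - 12)) dz.
Step 4. Evaluate the standard form [assuming z > 0]: now -5*log(z) - 3*log(z - 5) + ∫((10*z - 5)/(z**2 - z - 12)) dz.
Step 5. Decompose ∫((10*z - 5)/(z**2 - z - 12)) dz by partial fractions, (10*z - 5)/(z**2 - z - 12) = 5/(z + 3) + 5/(z - 4): now -5*log(z) - 3*log(z - 5) + ∫(5/(z - 4)) dz + ∫(5/(z + 3)) dz.
Step 6. Evaluate the standard form [assuming z > 4]: now -5*log(z) - 3*log(z - 5) + 5*log(z - 4) + ∫(5/(z + 3)) dz.
Step 7. Evaluate the standard form [assuming z > -3]: now -5*log(z) - 3*log(z - 5) + 5*log(z - 4) + 5*log(z + 3).
Answer: -5*log(z) - 3*log(z - 5) + 5*log(z - 4) + 5*log(z + 3).


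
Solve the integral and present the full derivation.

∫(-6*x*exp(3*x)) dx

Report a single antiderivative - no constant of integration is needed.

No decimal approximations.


Step 1. Integrate ∫(-6*x*exp(3*x)) dx by parts with u = x, dv = (-6*exp(3*x)) dx, so v = -2*exp(3*x): now -2*x*exp(3*x) + ∫(2*exp(3*x)) dx.
Step 2. Evaluate the standard form: now -2*x*exp(3*x) + 2*exp(3*x)/3.
Answer: -2*x*exp(3*x) + 2*exp(3*x)/3.


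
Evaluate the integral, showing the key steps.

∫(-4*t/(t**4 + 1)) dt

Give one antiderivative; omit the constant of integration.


Step 1. Substitute u = t**2, turning ∫(-4*t/(t**4 + 1)) dt into ∫(-2/(u**2 + 1)) du: now ∫(-2/(u**2 + 1)) du.
Step 2. Evaluate the standard form: now -2*atan(u).
Step 3. Substitute back u = t**2: now -2*atan(t**2).
Answer: -2*atan(t**2).


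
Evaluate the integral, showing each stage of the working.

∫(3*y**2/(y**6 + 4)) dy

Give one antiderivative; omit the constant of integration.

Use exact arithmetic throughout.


Step 1. Substitute u = y**3, turning ∫(3*y**2/(y**6 + 4)) dy into ∫(1/(u**2 + 4)) du: now ∫(1/(u**2 + 4)) du.
Step 2. Evaluate the standard form: now atan(u/2)/2.
Step 3. Substitute back u = y**3: now atan(y**3/2)/2.
Answer: atan(y**3/2)/2.


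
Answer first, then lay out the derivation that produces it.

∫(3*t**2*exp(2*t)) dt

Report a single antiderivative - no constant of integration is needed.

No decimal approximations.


The answer is 3*t**2*exp(2*t)/2 - 3*t*exp(2*t)/2 + 3*exp(2*t)/4.
Step 1. Integrate ∫(3*t**2*exp(2*t)) dt by parts with u = t**2, dv = (3*exp(2*t)) dt, so v = 3*exp(2*t)/2: now 3*t**2*exp(2*t)/2 + ∫(-3*t*exp(2*t)) dt.
Step 2. Integrate ∫(-3*t*exp(2*t)) dt by parts with u = t, dv = (-3*exp(2*t)) dt, so v = -3*exp(2*t)/2: now 3*t**2*exp(2*t)/2 - 3*t*exp(2*t)/2 + ∫(3*exp(2*t)/2) dt.
Step 3. Evaluate the standard form: now 3*t**2*exp(2*t)/2 - 3*t*exp(2*t)/2 + 3*exp(2*t)/4.
Answer: 3*t**2*exp(2*t)/2 - 3*t*exp(2*t)/2 + 3*exp(2*t)/4.


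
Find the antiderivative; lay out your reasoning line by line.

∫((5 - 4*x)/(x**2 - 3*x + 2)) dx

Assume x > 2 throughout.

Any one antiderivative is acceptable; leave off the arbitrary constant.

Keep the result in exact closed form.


Step 1. Decompose ∫((5 - 4*x)/(x**2 - 3*x + 2)) dx by partial fractions, (5 - 4*x)/(x**2 - 3*x + 2) = -1/(x - 1) - 3/(x - 2): now ∫(-3/(x - 2)) dx + ∫(-1/(x - 1)) dx.
Step 2. Evaluate the standard form [assuming x > 1]: now -log(x - 1) + ∫(-3/(x - 2)) dx.
Step 3. Evaluate the standard form [assuming x > 2]: now -3*log(x - 2) - log(x - 1).
Answer: -3*log(x - 2) - log(x - 1).


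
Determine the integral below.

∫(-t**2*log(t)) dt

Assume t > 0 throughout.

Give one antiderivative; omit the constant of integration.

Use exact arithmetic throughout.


Answer: -t**3*log(t)/3 + t**3/9.


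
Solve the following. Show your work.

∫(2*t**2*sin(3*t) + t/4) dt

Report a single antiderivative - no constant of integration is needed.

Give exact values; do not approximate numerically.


Step 1. Rewrite: now ∫(t/4) dt + ∫(2*t**2*sin(3*t)) dt.
Step 2. Evaluate the standard form: now t**2/8 + ∫(2*t**2*sin(3*t)) dt.
Step 3. Integrate ∫(2*t**2*sin(3*t)) dt by parts with u = t**2, dv = (2*sin(3*t)) dt, so v = -2*cos(3*t)/3: now -2*t**2*cos(3*t)/3 + t**2/8 + ∫(4*t*cos(3*t)/3) dt.
Step 4. Integrate ∫(4*t*cos(3*t)/3) dt by parts with u = t, dv = (4*cos(3*t)/3) dt, so v = 4*sin(3*t)/9: now -2*t**2*cos(3*t)/3 + t**2/8 + 4*t*sin(3*t)/9 + ∫(-4*sin(3*t)/9) dt.
Step 5. Evaluate the standard form: now -2*t**2*cos(3*t)/3 + t**2/8 + 4*t*sin(3*t)/9 + 4*cos(3*t)/27.
Answer: -2*t**2*cos(3*t)/3 + t**2/8 + 4*t*sin(3*t)/9 + 4*cos(3*t)/27.


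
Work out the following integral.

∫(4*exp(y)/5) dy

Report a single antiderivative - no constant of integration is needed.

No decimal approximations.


Answer: 4*exp(y)/5.


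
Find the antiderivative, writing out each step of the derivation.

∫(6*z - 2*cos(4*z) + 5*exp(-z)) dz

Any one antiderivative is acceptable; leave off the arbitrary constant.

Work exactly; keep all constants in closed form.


Step 1. Rewrite: now ∫(6*z) dz + ∫(5*exp(-z)) dz + ∫(-2*cos(4*z)) dz.
Step 2. Evaluate the standard form: now -sin(4*z)/2 + ∫(6*z) dz + ∫(5*exp(-z)) dz.
Step 3. Evaluate the standard form: now -sin(4*z)/2 + ∫(6*z) dz - 5*exp(-z).
Step 4. Evaluate the standard form: now 3*z**2 - sin(4*z)/2 - 5*exp(-z).
Answer: 3*z**2 - sin(4*z)/2 - 5*exp(-z).


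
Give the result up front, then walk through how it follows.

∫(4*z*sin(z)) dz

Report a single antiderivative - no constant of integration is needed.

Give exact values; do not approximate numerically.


The answer is -4*z*cos(z) + 4*sin(z).
Step 1. Integrate ∫(4*z*sin(z)) dz by parts with u = z, dv = (4*sin(z)) dz, so v = -4*cos(z): now -4*z*cos(z) + ∫(4*cos(z)) dz.
Step 2. Evaluate the standard form: now -4*z*cos(z) + 4*sin(z).
Answer: -4*z*cos(z) + 4*sin(z).


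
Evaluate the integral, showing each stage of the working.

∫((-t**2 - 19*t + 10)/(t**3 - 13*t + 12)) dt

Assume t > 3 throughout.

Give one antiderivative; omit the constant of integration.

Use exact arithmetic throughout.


Step 1. Decompose ∫((-t**2 - 19*t + 10)/(t**3 - 13*t + 12)) dt by partial fractions, (-t**2 - 19*t + 10)/(t**3 - 13*t + 12) = 2/(t + 4) + 1/(t - 1) - 4/(t - 3): now ∫(-4/(t - 3)) dt + ∫(1/(t - 1)) dt + ∫(2/(t + 4)) dt.
Step 2. Evaluate the standard form [assuming t > 1]: now log(t - 1) + ∫(-4/(t - 3)) dt + ∫(2/(t + 4)) dt.
Step 3. Evaluate the standard form [assuming t > -4]: now log(t - 1) + 2*log(t + 4) + ∫(-4/(t - 3)) dt.
Step 4. Evaluate the standard form [assuming t > 3]: now -4*log(t - 3) + log(t - 1) + 2*log(t + 4).
Answer: -4*log(t - 3) + log(t - 1) + 2*log(t + 4).


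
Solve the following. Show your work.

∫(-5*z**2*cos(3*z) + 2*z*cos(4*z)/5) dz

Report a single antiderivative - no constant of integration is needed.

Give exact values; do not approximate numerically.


Step 1. Rewrite: now ∫(2*z*cos(4*z)/5) dz + ∫(-5*z**2*cos(3*z)) dz.
Step 2. Integrate ∫(2*z*cos(4*z)/5) dz by parts with u = z, dv = (2*cos(4*z)/5) dz, so v = sin(4*z)/10: now z*sin(4*z)/10 + ∫(-5*z**2*cos(3*z)) dz + ∫(-sin(4*z)/10) dz.
Step 3. Evaluate the standard form: now z*sin(4*z)/10 + cos(4*z)/40 + ∫(-5*z**2*cos(3*z)) dz.
Step 4. Integrate ∫(-5*z**2*cos(3*z)) dz by parts with u = z**2, dv = (-5*cos(3*z)) dz, so v = -5*sin(3*z)/3: now -5*z**2*sin(3*z)/3 + z*sin(4*z)/10 + cos(4*z)/40 + ∫(10*z*sin(3*z)/3) dz.
Step 5. Integrate ∫(10*z*sin(3*z)/3) dz by parts with u = z, dv = (10*sin(3*z)/3) dz, so v = -10*cos(3*z)/9: now -5*z**2*sin(3*z)/3 + z*sin(4*z)/10 - 10*z*cos(3*z)/9 + cos(4*z)/40 + ∫(10*cos(3*z)/9) dz.
Step 6. Evaluate the standard form: now -5*z**2*sin(3*z)/3 + z*sin(4*z)/10 - 10*z*cos(3*z)/9 + 10*sin(3*z)/27 + cos(4*z)/40.
Answer: -5*z**2*sin(3*z)/3 + z*sin(4*z)/10 - 10*z*cos(3*z)/9 + 10*sin(3*z)/27 + cos(4*z)/40.


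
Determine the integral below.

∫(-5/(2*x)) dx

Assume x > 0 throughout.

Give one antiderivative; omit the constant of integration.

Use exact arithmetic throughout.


Answer: -5*log(x)/2.


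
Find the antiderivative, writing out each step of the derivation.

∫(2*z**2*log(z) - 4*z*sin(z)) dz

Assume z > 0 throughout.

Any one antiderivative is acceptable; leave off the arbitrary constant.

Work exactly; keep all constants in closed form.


Step 1. Rewrite: now ∫(-4*z*sin(z)) dz + ∫(2*z**2*log(z)) dz.
Step 2. Integrate ∫(2*z**2*log(z)) dz by parts with u = log(z), dv = (2*z**2) dz, so v = 2*z**3/3 [assuming z > 0]: now 2*z**3*log(z)/3 + ∫(-2*z**2/3) dz + ∫(-4*z*sin(z)) dz.
Step 3. Evaluate the standard form: now 2*z**3*log(z)/3 - 2*z**3/9 + ∫(-4*z*sin(z)) dz.
Step 4. Integrate ∫(-4*z*sin(z)) dz by parts with u = z, dv = (-4*sin(z)) dz, so v = 4*cos(z): now 2*z**3*log(z)/3 - 2*z**3/9 + 4*z*cos(z) + ∫(-4*cos(z)) dz.
Step 5. Evaluate the standard form: now 2*z**3*log(z)/3 - 2*z**3/9 + 4*z*cos(z) - 4*sin(z).
Answer: 2*z**3*log(z)/3 - 2*z**3/9 + 4*z*cos(z) - 4*sin(z).


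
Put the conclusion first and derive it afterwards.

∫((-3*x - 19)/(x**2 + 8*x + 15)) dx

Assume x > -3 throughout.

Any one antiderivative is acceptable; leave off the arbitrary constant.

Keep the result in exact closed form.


The answer is -5*log(x + 3) + 2*log(x + 5).
Step 1. Decompose ∫((-3*x - 19)/(x**2 + 8*x + 15)) dx by partial fractions, (-3*x - 19)/(x**2 + 8*x + 15) = 2/(x + 5) - 5/(x + 3): now ∫(-5/(x + 3)) dx + ∫(2/(x + 5)) dx.
Step 2. Evaluate the standard form [assuming x > -5]: now 2*log(x + 5) + ∫(-5/(x + 3)) dx.
Step 3. Evaluate the standard form [assuming x > -3]: now -5*log(x + 3) + 2*log(x + 5).
Answer: -5*log(x + 3) + 2*log(x + 5).


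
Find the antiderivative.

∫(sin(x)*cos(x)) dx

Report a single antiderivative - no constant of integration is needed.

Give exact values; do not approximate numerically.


Answer: sin(x)**2/2.


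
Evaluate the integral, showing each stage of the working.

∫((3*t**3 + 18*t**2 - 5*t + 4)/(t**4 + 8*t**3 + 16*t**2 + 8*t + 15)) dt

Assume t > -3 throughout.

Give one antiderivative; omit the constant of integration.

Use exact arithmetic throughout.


Step 1. Decompose ∫((3*t**3 + 18*t**2 - 5*t + 4)/(t**4 + 8*t**3 + 16*t**2 + 8*t + 15)) dt by partial fractions, (3*t**3 + 18*t**2 - 5*t + 4)/(t**4 + 8*t**3 + 16*t**2 + 8*t + 15) = -1/(t**2 + 1) - 2/(t + 5) + 5/(t + 3): now ∫(5/(t + 3)) dt + ∫(-2/(t + 5)) dt + ∫(-1/(t**2 + 1)) dt.
Step 2. Evaluate the standard form [assuming t > -3]: now 5*log(t + 3) + ∫(-2/(t + 5)) dt + ∫(-1/(t**2 + 1)) dt.
Step 3. Evaluate the standard form [assuming t > -5]: now 5*log(t + 3) - 2*log(t + 5) + ∫(-1/(t**2 + 1)) dt.
Step 4. Evaluate the standard form: now 5*log(t + 3) - 2*log(t + 5) - atan(t).
Answer: 5*log(t + 3) - 2*log(t + 5) - atan(t).


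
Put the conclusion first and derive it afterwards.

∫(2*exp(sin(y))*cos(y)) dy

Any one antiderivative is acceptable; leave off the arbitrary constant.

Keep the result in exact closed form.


The answer is 2*exp(sin(y)).
Step 1. Substitute u = sin(y), turning ∫(2*exp(sin(y))*cos(y)) dy into ∫(2*exp(u)) du: now ∫(2*exp(u)) du.
Step 2. Evaluate the standard form: now 2*exp(u).
Step 3. Substitute back u = sin(y): now 2*exp(sin(y)).
Answer: 2*exp(sin(y)).


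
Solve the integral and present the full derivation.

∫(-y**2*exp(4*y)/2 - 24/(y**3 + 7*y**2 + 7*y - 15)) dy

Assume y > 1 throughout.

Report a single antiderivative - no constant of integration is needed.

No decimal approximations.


Step 1. Rewrite: now ∫(-y**2*exp(4*y)/2) dy + ∫(-24/(y**3 + 7*y**2 + 7*y - 15)) dy.
Step 2. Integrate ∫(-y**2*exp(4*y)/2) dy by parts with u = y**2, dv = (-exp(4*y)/2) dy, so v = -exp(4*y)/8: now -y**2*exp(4*y)/8 + ∫(y*exp(4*y)/4) dy + ∫(-24/(y**3 + 7*y**2 + 7*y - 15)) dy.
Step 3. Integrate ∫(y*exp(4*y)/4) dy by parts with u = y, dv = (exp(4*y)/4) dy, so v = exp(4*y)/16: now -y**2*exp(4*y)/8 + y*exp(4*y)/16 + ∫(-24/(y**3 + 7*y**2 + 7*y - 15)) dy + ∫(-exp(4*y)/16) dy.
Step 4. Evaluate the standard form: now -y**2*exp(4*y)/8 + y*exp(4*y)/16 - exp(4*y)/64 + ∫(-24/(y**3 + 7*y**2 + 7*y - 15)) dy.
Step 5. Decompose ∫(-24/(y**3 + 7*y**2 + 7*y - 15)) dy by partial fractions, -24/(y**3 + 7*y**2 + 7*y - 15) = -2/(y + 5) + 3/(y + 3) - 1/(y - 1): now -y**2*exp(4*y)/8 + y*exp(4*y)/16 - exp(4*y)/64 + ∫(-1/(y - 1)) dy + ∫(3/(y + 3)) dy + ∫(-2/(y + 5)) dy.
Step 6. Evaluate the standard form [assuming y > 1]: now -y**2*exp(4*y)/8 + y*exp(4*y)/16 - exp(4*y)/64 - log(y - 1) + ∫(3/(y + 3)) dy + ∫(-2/(y + 5)) dy.
Step 7. Evaluate the standard form [assuming y > -3]: now -y**2*exp(4*y)/8 + y*exp(4*y)/16 - exp(4*y)/64 - log(y - 1) + 3*log(y + 3) + ∫(-2/(y + 5)) dy.
Step 8. Evaluate the standard form [assuming y > -5]: now -y**2*exp(4*y)/8 + y*exp(4*y)/16 - exp(4*y)/64 - log(y - 1) + 3*log(y + 3) - 2*log(y + 5).
Answer: -y**2*exp(4*y)/8 + y*exp(4*y)/16 - exp(4*y)/64 - log(y - 1) + 3*log(y + 3) - 2*log(y + 5).


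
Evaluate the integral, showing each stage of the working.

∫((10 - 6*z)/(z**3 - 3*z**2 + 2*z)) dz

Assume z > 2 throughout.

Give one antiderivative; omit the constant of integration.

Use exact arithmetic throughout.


Step 1. Decompose ∫((10 - 6*z)/(z**3 - 3*z**2 + 2*z)) dz by partial fractions, (10 - 6*z)/(z**3 - 3*z**2 + 2*z) = -4/(z - 1) - 1/(z - 2) + 5/z: now ∫(5/z) dz + ∫(-1/(z - 2)) dz + ∫(-4/(z - 1)) dz.
Step 2. Evaluate the standard form [assuming z > 0]: now 5*log(z) + ∫(-1/(z - 2)) dz + ∫(-4/(z - 1)) dz.
Step 3. Evaluate the standard form [assuming z > 1]: now 5*log(z) - 4*log(z - 1) + ∫(-1/(z - 2)) dz.
Step 4. Evaluate the standard form [assuming z > 2]: now 5*log(z) - log(z - 2) - 4*log(z - 1).
Answer: 5*log(z) - log(z - 2) - 4*log(z - 1).


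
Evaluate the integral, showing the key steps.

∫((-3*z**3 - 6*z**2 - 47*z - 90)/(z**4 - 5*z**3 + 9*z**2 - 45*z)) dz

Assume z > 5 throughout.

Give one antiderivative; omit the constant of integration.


Step 1. Decompose ∫((-3*z**3 - 6*z**2 - 47*z - 90)/(z**4 - 5*z**3 + 9*z**2 - 45*z)) dz by partial fractions, (-3*z**3 - 6*z**2 - 47*z - 90)/(z**4 - 5*z**3 + 9*z**2 - 45*z) = 4/(z**2 + 9) - 5/(z - 5) + 2/z: now ∫(2/z) dz + ∫(-5/(z - 5)) dz + ∫(4/(z**2 + 9)) dz.
Step 2. Evaluate the standard form [assuming z > 5]: now -5*log(z - 5) + ∫(2/z) dz + ∫(4/(z**2 + 9)) dz.
Step 3. Evaluate the standard form [assuming z > 0]: now 2*log(z) - 5*log(z - 5) + ∫(4/(z**2 + 9)) dz.
Step 4. Evaluate the standard form: now 2*log(z) - 5*log(z - 5) + 4*atan(z/3)/3.
Answer: 2*log(z) - 5*log(z - 5) + 4*atan(z/3)/3.


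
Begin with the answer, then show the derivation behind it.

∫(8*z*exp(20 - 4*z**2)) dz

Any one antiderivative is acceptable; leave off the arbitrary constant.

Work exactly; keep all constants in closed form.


The answer is -exp(20 - 4*z**2).
Step 1. Substitute u = z**2 - 5, turning ∫(8*z*exp(20 - 4*z**2)) dz into ∫(4*exp(-4*u)) du: now ∫(4*exp(-4*u)) du.
Step 2. Evaluate the standard form: now -exp(-4*u).
Step 3. Substitute back u = z**2 - 5: now -exp(20 - 4*z**2).
Answer: -exp(20 - 4*z**2).


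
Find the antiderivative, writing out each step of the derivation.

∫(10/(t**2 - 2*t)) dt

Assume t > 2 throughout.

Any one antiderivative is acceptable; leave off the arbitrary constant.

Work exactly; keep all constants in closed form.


Step 1. Decompose ∫(10/(t**2 - 2*t)) dt by partial fractions, 10/(t**2 - 2*t) = 5/(t - 2) - 5/t: now ∫(-5/t) dt + ∫(5/(t - 2)) dt.
Step 2. Evaluate the standard form [assuming t > 2]: now 5*log(t - 2) + ∫(-5/t) dt.
Step 3. Evaluate the standard form [assuming t > 0]: now -5*log(t) + 5*log(t - 2).
Answer: -5*log(t) + 5*log(t - 2).


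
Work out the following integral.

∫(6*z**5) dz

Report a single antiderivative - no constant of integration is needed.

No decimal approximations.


Answer: z**6.


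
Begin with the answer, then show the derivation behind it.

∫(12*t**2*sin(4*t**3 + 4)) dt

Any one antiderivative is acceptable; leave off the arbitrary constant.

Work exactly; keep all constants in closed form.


The answer is -cos(4*t**3 + 4).
Step 1. Substitute u = t**3 + 1, turning ∫(12*t**2*sin(4*t**3 + 4)) dt into ∫(4*sin(4*u)) du: now ∫(4*sin(4*u)) du.
Step 2. Evaluate the standard form: now -cos(4*u).
Step 3. Substitute back u = t**3 + 1: now -cos(4*t**3 + 4).
Answer: -cos(4*t**3 + 4).


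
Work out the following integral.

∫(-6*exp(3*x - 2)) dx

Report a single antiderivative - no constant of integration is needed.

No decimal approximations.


Answer: -2*exp(3*x - 2).


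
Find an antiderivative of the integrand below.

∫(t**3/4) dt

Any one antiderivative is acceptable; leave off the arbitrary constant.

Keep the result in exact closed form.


Answer: t**4/16.


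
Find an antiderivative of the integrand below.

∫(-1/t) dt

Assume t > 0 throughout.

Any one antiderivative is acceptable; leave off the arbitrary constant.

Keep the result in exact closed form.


Answer: -log(t).


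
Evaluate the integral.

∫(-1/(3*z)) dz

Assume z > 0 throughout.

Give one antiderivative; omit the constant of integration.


Answer: -log(z)/3.


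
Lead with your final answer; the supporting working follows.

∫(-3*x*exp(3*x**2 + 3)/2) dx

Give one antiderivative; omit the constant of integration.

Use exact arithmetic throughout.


The answer is -exp(3*x**2 + 3)/4.
Step 1. Substitute u = x**2 + 1, turning ∫(-3*x*exp(3*x**2 + 3)/2) dx into ∫(-3*exp(3*u)/4) du: now ∫(-3*exp(3*u)/4) du.
Step 2. Evaluate the standard form: now -exp(3*u)/4.
Step 3. Substitute back u = x**2 + 1: now -exp(3*x**2 + 3)/4.
Answer: -exp(3*x**2 + 3)/4.


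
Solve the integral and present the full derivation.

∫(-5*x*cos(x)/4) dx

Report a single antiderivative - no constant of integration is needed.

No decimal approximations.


Step 1. Integrate ∫(-5*x*cos(x)/4) dx by parts with u = x, dv = (-5*cos(x)/4) dx, so v = -5*sin(x)/4: now -5*x*sin(x)/4 + ∫(5*sin(x)/4) dx.
Step 2. Evaluate the standard form: now -5*x*sin(x)/4 - 5*cos(x)/4.
Answer: -5*x*sin(x)/4 - 5*cos(x)/4.


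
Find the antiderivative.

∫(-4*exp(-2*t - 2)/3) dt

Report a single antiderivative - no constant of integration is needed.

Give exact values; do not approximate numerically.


Answer: 2*exp(-2*t - 2)/3.


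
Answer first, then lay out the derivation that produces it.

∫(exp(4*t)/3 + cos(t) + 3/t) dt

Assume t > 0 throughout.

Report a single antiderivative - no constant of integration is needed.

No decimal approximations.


The answer is exp(4*t)/12 + 3*log(t) + sin(t).
Step 1. Rewrite: now ∫(3/t) dt + ∫(exp(4*t)/3) dt + ∫(cos(t)) dt.
Step 2. Evaluate the standard form: now sin(t) + ∫(3/t) dt + ∫(exp(4*t)/3) dt.
Step 3. Evaluate the standard form: now exp(4*t)/12 + sin(t) + ∫(3/t) dt.
Step 4. Evaluate the standard form [assuming t > 0]: now exp(4*t)/12 + 3*log(t) + sin(t).
Answer: exp(4*t)/12 + 3*log(t) + sin(t).


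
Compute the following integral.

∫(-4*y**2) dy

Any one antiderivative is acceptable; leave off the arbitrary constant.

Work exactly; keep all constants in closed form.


Answer: -4*y**3/3.


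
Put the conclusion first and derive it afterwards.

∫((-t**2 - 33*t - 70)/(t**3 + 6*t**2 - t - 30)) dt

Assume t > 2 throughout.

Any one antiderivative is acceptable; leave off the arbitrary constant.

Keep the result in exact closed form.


The answer is -4*log(t - 2) - 2*log(t + 3) + 5*log(t + 5).
Step 1. Decompose ∫((-t**2 - 33*t - 70)/(t**3 + 6*t**2 - t - 30)) dt by partial fractions, (-t**2 - 33*t - 70)/(t**3 + 6*t**2 - t - 30) = 5/(t + 5) - 2/(t + 3) - 4/(t - 2): now ∫(-4/(t - 2)) dt + ∫(-2/(t + 3)) dt + ∫(5/(t + 5)) dt.
Step 2. Evaluate the standard form [assuming t > -5]: now 5*log(t + 5) + ∫(-4/(t - 2)) dt + ∫(-2/(t + 3)) dt.
Step 3. Evaluate the standard form [assuming t > 2]: now -4*log(t - 2) + 5*log(t + 5) + ∫(-2/(t + 3)) dt.
Step 4. Evaluate the standard form [assuming t > -3]: now -4*log(t - 2) - 2*log(t + 3) + 5*log(t + 5).
Answer: -4*log(t - 2) - 2*log(t + 3) + 5*log(t + 5).


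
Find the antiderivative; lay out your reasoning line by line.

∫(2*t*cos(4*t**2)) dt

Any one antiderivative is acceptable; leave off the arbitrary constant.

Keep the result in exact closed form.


Step 1. Substitute u = t**2, turning ∫(2*t*cos(4*t**2)) dt into ∫(cos(4*u)) du: now ∫(cos(4*u)) du.
Step 2. Evaluate the standard form: now sin(4*u)/4.
Step 3. Substitute back u = t**2: now sin(4*t**2)/4.
Answer: sin(4*t**2)/4.


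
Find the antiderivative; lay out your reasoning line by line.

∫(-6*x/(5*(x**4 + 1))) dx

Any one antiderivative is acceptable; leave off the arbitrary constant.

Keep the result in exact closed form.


Step 1. Substitute u = x**2, turning ∫(-6*x/(5*(x**4 + 1))) dx into ∫(-3/(5*(u**2 + 1))) du: now ∫(-3/(5*(u**2 + 1))) du.
Step 2. Evaluate the standard form: now -3*atan(u)/5.
Step 3. Substitute back u = x**2: now -3*atan(x**2)/5.
Answer: -3*atan(x**2)/5.


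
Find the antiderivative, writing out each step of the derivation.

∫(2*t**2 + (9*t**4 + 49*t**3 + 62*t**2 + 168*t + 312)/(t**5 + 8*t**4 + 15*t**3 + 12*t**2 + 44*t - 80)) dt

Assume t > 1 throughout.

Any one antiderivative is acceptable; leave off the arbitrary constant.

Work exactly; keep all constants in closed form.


Step 1. Rewrite: now ∫(2*t**2) dt + ∫((9*t**4 + 49*t**3 + 62*t**2 + 168*t + 312)/(t**5 + 8*t**4 + 15*t**3 + 12*t**2 + 44*t - 80)) dt.
Step 2. Evaluate the standard form: now 2*t**3/3 + ∫((9*t**4 + 49*t**3 + 62*t**2 + 168*t + 312)/(t**5 + 8*t**4 + 15*t**3 + 12*t**2 + 44*t - 80)) dt.
Step 3. Decompose ∫((9*t**4 + 49*t**3 + 62*t**2 + 168*t + 312)/(t**5 + 8*t**4 + 15*t**3 + 12*t**2 + 44*t - 80)) dt by partial fractions, (9*t**4 + 49*t**3 + 62*t**2 + 168*t + 312)/(t**5 + 8*t**4 + 15*t**3 + 12*t**2 + 44*t - 80) = -4/(t**2 + 4) + 3/(t + 5) + 2/(t + 4) + 4/(t - 1): now 2*t**3/3 + ∫(4/(t - 1)) dt + ∫(2/(t + 4)) dt + ∫(3/(t + 5)) dt + ∫(-4/(t**2 + 4)) dt.
Step 4. Evaluate the standard form [assuming t > -4]: now 2*t**3/3 + 2*log(t + 4) + ∫(4/(t - 1)) dt + ∫(3/(t + 5)) dt + ∫(-4/(t**2 + 4)) dt.
Step 5. Evaluate the standard form [assuming t > -5]: now 2*t**3/3 + 2*log(t + 4) + 3*log(t + 5) + ∫(4/(t - 1)) dt + ∫(-4/(t**2 + 4)) dt.
Step 6. Evaluate the standard form [assuming t > 1]: now 2*t**3/3 + 4*log(t - 1) + 2*log(t + 4) + 3*log(t + 5) + ∫(-4/(t**2 + 4)) dt.
Step 7. Evaluate the standard form: now 2*t**3/3 + 4*log(t - 1) + 2*log(t + 4) + 3*log(t + 5) - 2*atan(t/2).
Answer: 2*t**3/3 + 4*log(t - 1) + 2*log(t + 4) + 3*log(t + 5) - 2*atan(t/2).


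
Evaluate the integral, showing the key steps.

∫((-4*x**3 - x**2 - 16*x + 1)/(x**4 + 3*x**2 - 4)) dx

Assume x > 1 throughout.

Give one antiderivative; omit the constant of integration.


Step 1. Decompose ∫((-4*x**3 - x**2 - 16*x + 1)/(x**4 + 3*x**2 - 4)) dx by partial fractions, (-4*x**3 - x**2 - 16*x + 1)/(x**4 + 3*x**2 - 4) = -1/(x**2 + 4) - 2/(x + 1) - 2/(x - 1): now ∫(-2/(x - 1)) dx + ∫(-2/(x + 1)) dx + ∫(-1/(x**2 + 4)) dx.
Step 2. Evaluate the standard form [assuming x > 1]: now -2*log(x - 1) + ∫(-2/(x + 1)) dx + ∫(-1/(x**2 + 4)) dx.
Step 3. Evaluate the standard form [assuming x > -1]: now -2*log(x - 1) - 2*log(x + 1) + ∫(-1/(x**2 + 4)) dx.
Step 4. Evaluate the standard form: now -2*log(x - 1) - 2*log(x + 1) - atan(x/2)/2.
Answer: -2*log(x - 1) - 2*log(x + 1) - atan(x/2)/2.


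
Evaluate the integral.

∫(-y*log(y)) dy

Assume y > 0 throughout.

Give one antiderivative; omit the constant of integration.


Answer: -y**2*log(y)/2 + y**2/4.


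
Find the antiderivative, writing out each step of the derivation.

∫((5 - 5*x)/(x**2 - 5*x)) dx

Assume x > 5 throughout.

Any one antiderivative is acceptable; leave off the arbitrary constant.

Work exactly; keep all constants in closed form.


Step 1. Decompose ∫((5 - 5*x)/(x**2 - 5*x)) dx by partial fractions, (5 - 5*x)/(x**2 - 5*x) = -4/(x - 5) - 1/x: now ∫(-1/x) dx + ∫(-4/(x - 5)) dx.
Step 2. Evaluate the standard form [assuming x > 5]: now -4*log(x - 5) + ∫(-1/x) dx.
Step 3. Evaluate the standard form [assuming x > 0]: now -log(x) - 4*log(x - 5).
Answer: -log(x) - 4*log(x - 5).


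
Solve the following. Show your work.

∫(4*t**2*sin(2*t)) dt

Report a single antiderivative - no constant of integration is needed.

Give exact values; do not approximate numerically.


Step 1. Integrate ∫(4*t**2*sin(2*t)) dt by parts with u = t**2, dv = (4*sin(2*t)) dt, so v = -2*cos(2*t): now -2*t**2*cos(2*t) + ∫(4*t*cos(2*t)) dt.
Step 2. Integrate ∫(4*t*cos(2*t)) dt by parts with u = t, dv = (4*cos(2*t)) dt, so v = 2*sin(2*t): now -2*t**2*cos(2*t) + 2*t*sin(2*t) + ∫(-2*sin(2*t)) dt.
Step 3. Evaluate the standard form: now -2*t**2*cos(2*t) + 2*t*sin(2*t) + cos(2*t).
Answer: -2*t**2*cos(2*t) + 2*t*sin(2*t) + cos(2*t).


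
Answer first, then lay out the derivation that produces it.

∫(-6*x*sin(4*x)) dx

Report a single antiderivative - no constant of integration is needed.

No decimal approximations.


The answer is 3*x*cos(4*x)/2 - 3*sin(4*x)/8.
Step 1. Integrate ∫(-6*x*sin(4*x)) dx by parts with u = x, dv = (-6*sin(4*x)) dx, so v = 3*cos(4*x)/2: now 3*x*cos(4*x)/2 + ∫(-3*cos(4*x)/2) dx.
Step 2. Evaluate the standard form: now 3*x*cos(4*x)/2 - 3*sin(4*x)/8.
Answer: 3*x*cos(4*x)/2 - 3*sin(4*x)/8.


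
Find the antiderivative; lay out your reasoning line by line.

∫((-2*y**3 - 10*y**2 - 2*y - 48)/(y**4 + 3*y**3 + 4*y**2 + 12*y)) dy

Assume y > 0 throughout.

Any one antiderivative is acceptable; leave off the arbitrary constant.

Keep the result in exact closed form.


Step 1. Decompose ∫((-2*y**3 - 10*y**2 - 2*y - 48)/(y**4 + 3*y**3 + 4*y**2 + 12*y)) dy by partial fractions, (-2*y**3 - 10*y**2 - 2*y - 48)/(y**4 + 3*y**3 + 4*y**2 + 12*y) = 2/(y**2 + 4) + 2/(y + 3) - 4/y: now ∫(-4/y) dy + ∫(2/(y + 3)) dy + ∫(2/(y**2 + 4)) dy.
Step 2. Evaluate the standard form [assuming y > -3]: now 2*log(y + 3) + ∫(-4/y) dy + ∫(2/(y**2 + 4)) dy.
Step 3. Evaluate the standard form [assuming y > 0]: now -4*log(y) + 2*log(y + 3) + ∫(2/(y**2 + 4)) dy.
Step 4. Evaluate the standard form: now -4*log(y) + 2*log(y + 3) + atan(y/2).
Answer: -4*log(y) + 2*log(y + 3) + atan(y/2).


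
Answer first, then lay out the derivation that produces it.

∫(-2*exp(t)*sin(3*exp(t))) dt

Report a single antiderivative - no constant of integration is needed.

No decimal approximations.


The answer is 2*cos(3*exp(t))/3.
Step 1. Substitute u = exp(t), turning ∫(-2*exp(t)*sin(3*exp(t))) dt into ∫(-2*sin(3*u)) du: now ∫(-2*sin(3*u)) du.
Step 2. Evaluate the standard form: now 2*cos(3*u)/3.
Step 3. Substitute back u = exp(t): now 2*cos(3*exp(t))/3.
Answer: 2*cos(3*exp(t))/3.


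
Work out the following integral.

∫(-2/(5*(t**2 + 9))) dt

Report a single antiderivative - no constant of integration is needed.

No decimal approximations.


Answer: -2*atan(t/3)/15.


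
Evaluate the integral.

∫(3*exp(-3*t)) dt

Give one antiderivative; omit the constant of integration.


Answer: -exp(-3*t).


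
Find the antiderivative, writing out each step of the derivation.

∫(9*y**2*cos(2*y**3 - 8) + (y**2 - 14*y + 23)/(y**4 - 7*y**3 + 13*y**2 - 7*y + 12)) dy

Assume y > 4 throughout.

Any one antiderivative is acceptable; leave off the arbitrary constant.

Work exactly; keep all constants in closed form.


Step 1. Rewrite: now ∫(9*y**2*cos(2*y**3 - 8)) dy + ∫((y**2 - 14*y + 23)/(y**4 - 7*y**3 + 13*y**2 - 7*y + 12)) dy.
Step 2. Substitute u = y**3 - 4, turning ∫(9*y**2*cos(2*y**3 - 8)) dy into ∫(3*cos(2*u)) du: now ∫((y**2 - 14*y + 23)/(y**4 - 7*y**3 + 13*y**2 - 7*y + 12)) dy + ∫(3*cos(2*u)) du.
Step 3. Evaluate the standard form: now 3*sin(2*u)/2 + ∫((y**2 - 14*y + 23)/(y**4 - 7*y**3 + 13*y**2 - 7*y + 12)) dy.
Step 4. Substitute back u = y**3 - 4: now 3*sin(2*y**3 - 8)/2 + ∫((y**2 - 14*y + 23)/(y**4 - 7*y**3 + 13*y**2 - 7*y + 12)) dy.
Step 5. Decompose ∫((y**2 - 14*y + 23)/(y**4 - 7*y**3 + 13*y**2 - 7*y + 12)) dy by partial fractions, (y**2 - 14*y + 23)/(y**4 - 7*y**3 + 13*y**2 - 7*y + 12) = 2/(y**2 + 1) + 1/(y - 3) - 1/(y - 4): now 3*sin(2*y**3 - 8)/2 + ∫(-1/(y - 4)) dy + ∫(1/(y - 3)) dy + ∫(2/(y**2 + 1)) dy.
Step 6. Evaluate the standard form [assuming y > 4]: now -log(y - 4) + 3*sin(2*y**3 - 8)/2 + ∫(1/(y - 3)) dy + ∫(2/(y**2 + 1)) dy.
Step 7. Evaluate the standard form [assuming y > 3]: now -log(y - 4) + log(y - 3) + 3*sin(2*y**3 - 8)/2 + ∫(2/(y**2 + 1)) dy.
Step 8. Evaluate the standard form: now -log(y - 4) + log(y - 3) + 3*sin(2*y**3 - 8)/2 + 2*atan(y).
Answer: -log(y - 4) + log(y - 3) + 3*sin(2*y**3 - 8)/2 + 2*atan(y).
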